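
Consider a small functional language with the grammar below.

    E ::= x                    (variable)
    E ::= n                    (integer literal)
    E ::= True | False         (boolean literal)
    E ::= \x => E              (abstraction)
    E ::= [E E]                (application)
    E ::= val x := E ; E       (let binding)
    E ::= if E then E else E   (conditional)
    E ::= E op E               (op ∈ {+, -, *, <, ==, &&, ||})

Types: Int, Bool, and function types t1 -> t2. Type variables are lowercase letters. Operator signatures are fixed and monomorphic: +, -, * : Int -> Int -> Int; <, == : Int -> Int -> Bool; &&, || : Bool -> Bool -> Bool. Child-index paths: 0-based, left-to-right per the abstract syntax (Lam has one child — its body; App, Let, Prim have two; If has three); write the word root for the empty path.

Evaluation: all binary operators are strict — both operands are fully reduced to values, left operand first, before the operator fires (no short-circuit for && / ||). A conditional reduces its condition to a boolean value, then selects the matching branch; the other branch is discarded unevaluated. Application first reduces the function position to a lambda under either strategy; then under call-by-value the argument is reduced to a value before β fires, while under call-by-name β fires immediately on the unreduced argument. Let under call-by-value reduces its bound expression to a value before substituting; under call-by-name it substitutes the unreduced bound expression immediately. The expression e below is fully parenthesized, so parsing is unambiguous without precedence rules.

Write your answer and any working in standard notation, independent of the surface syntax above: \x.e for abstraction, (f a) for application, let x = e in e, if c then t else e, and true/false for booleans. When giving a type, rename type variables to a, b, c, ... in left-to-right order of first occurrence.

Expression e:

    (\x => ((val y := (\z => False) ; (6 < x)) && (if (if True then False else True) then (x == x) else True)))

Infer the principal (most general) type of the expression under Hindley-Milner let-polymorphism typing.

Derivation:
\z._ : b -> Bool
let y : forall. b -> Bool
  unify Int ~ Int
x : a
  unify a ~ Int
  unify Bool ~ Bool
  unify Bool ~ Bool
  unify Bool ~ Bool
  unify Bool ~ Bool
x : Int
  unify Int ~ Int
x : Int
  unify Int ~ Int
  unify Bool ~ Bool
  unify Bool ~ Bool
\x._ : Int -> Bool

Answer: Int -> Bool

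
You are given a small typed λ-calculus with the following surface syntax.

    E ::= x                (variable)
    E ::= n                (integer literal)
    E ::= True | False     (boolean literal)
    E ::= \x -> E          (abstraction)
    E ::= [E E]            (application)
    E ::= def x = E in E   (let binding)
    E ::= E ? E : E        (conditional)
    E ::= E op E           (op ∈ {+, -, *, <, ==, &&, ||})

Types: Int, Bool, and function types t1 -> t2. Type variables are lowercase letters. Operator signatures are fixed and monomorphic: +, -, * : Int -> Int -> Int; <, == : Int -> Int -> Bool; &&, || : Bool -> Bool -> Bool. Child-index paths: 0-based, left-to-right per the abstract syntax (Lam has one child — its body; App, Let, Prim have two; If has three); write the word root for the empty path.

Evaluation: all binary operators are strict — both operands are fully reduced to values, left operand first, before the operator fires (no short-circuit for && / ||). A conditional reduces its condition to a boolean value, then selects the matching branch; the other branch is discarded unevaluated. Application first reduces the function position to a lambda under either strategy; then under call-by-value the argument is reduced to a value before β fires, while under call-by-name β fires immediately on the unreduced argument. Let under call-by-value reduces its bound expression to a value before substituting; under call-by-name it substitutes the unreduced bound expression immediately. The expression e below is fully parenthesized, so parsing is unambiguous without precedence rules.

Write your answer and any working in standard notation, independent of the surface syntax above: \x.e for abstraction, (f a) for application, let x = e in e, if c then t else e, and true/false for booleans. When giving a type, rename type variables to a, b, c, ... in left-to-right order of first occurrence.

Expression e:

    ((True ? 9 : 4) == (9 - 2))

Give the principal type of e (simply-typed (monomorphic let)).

Trace:
  unify Bool ~ Bool
  unify Int ~ Int
  unify Int ~ Int
  unify Int ~ Int
  unify Int ~ Int
  unify Int ~ Int

Answer: Bool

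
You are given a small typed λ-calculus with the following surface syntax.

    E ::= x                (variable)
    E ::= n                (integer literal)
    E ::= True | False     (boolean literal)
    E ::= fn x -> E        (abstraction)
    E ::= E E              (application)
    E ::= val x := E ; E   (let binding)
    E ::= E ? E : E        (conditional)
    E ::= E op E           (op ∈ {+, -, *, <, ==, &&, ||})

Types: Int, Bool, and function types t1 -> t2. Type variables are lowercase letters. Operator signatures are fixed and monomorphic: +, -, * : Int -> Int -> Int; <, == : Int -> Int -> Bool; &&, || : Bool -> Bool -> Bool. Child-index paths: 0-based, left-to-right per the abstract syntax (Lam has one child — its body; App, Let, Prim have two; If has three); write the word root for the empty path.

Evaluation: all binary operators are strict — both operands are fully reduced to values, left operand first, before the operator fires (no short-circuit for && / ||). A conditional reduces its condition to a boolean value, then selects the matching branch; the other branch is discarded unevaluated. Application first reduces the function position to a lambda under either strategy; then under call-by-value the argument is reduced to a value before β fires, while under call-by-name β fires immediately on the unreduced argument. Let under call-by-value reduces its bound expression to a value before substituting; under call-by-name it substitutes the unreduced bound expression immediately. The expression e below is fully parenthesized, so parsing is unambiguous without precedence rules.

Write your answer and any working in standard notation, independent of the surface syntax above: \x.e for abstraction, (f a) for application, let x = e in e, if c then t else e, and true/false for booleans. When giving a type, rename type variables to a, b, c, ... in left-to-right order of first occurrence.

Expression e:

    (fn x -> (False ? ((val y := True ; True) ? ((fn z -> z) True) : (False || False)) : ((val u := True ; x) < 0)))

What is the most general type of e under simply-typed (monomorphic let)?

Answer: Int -> Bool

Trace:
  unify Bool ~ Bool
let y : Bool
  unify Bool ~ Bool
z : b
\z._ : b -> b
  unify b -> b ~ Bool -> c
  unify b ~ Bool
  unify Bool ~ c
_ _ : Bool
  unify Bool ~ Bool
  unify Bool ~ Bool
  unify Bool ~ Bool
let u : Bool
x : a
  unify a ~ Int
  unify Int ~ Int
  unify Bool ~ Bool
\x._ : Int -> Bool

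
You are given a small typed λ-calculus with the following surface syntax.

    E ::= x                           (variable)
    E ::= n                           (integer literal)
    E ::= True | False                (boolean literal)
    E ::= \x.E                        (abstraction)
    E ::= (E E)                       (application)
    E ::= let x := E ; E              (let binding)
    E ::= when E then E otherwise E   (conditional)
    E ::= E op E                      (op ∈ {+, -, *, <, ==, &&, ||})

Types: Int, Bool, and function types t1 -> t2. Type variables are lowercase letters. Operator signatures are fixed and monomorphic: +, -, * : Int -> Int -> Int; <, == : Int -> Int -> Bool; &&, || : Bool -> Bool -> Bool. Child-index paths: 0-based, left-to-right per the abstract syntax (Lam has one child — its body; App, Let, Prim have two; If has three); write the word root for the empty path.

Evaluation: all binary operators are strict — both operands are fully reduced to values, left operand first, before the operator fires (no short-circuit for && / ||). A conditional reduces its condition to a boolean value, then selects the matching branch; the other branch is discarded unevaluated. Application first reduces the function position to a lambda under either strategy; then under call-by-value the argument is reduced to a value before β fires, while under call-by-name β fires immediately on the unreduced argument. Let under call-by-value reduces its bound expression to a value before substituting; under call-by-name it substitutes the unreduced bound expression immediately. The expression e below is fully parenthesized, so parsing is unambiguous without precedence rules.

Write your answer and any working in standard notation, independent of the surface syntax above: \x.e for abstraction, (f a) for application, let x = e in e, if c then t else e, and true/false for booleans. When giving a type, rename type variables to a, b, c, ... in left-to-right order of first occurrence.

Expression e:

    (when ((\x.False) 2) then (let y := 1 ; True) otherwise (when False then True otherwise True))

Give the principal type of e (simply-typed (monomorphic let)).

Answer: Bool

Derivation:
\x._ : a -> Bool
  unify a -> Bool ~ Int -> b
  unify a ~ Int
  unify Bool ~ b
_ _ : Bool
  unify Bool ~ Bool
let y : Int
  unify Bool ~ Bool
  unify Bool ~ Bool
  unify Bool ~ Bool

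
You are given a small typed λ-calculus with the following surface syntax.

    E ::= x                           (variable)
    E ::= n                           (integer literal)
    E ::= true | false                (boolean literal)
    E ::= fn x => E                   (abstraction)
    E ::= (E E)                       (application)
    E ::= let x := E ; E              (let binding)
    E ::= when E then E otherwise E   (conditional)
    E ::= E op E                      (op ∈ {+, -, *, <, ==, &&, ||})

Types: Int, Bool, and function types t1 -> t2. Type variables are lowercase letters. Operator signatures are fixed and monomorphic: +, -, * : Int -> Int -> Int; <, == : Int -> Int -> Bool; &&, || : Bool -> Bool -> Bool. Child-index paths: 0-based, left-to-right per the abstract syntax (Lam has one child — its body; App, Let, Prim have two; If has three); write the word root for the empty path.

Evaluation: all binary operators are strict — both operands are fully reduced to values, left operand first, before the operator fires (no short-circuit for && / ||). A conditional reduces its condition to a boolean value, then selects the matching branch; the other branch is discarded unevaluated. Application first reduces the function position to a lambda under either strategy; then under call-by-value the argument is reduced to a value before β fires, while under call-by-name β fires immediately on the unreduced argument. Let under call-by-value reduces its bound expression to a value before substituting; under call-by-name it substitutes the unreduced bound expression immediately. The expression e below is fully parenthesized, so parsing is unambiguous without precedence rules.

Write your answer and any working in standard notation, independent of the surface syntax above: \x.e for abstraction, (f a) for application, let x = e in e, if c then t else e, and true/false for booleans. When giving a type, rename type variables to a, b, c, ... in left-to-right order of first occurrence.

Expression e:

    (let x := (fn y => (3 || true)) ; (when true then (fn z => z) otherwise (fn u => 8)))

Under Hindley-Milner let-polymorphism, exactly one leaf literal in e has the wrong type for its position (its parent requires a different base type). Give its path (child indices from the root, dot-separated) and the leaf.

Derivation:
  unify Int ~ Bool
  FAIL: mismatch Int ~ Bool

Answer: 0.0.0 : 3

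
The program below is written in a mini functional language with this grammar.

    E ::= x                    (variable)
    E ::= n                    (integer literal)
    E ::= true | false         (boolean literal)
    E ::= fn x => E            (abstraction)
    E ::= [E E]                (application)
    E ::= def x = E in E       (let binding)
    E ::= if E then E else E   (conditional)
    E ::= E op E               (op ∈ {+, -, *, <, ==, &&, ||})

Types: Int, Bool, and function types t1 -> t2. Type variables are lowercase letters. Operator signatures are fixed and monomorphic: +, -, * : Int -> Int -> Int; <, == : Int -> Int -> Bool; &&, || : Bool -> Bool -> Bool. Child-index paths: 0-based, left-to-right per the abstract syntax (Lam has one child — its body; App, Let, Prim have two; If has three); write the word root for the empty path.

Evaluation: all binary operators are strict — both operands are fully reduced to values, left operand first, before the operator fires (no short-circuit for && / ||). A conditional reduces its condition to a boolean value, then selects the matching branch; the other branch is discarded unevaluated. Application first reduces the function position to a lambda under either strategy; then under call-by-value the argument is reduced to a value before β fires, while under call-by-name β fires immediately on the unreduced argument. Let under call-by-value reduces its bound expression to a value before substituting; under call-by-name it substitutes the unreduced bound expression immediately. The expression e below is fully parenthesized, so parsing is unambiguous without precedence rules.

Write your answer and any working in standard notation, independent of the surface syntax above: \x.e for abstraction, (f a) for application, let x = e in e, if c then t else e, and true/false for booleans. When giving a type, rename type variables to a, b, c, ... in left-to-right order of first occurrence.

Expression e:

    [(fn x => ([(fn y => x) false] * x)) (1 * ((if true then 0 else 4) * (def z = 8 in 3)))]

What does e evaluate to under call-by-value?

Answer: 0

Working:
step 0: ((\x.(((\y.x) false) * x)) (1 * ((if true then 0 else 4) * (let z = 8 in 3))))
step 1: [if@1.1.0] ((\x.(((\y.x) false) * x)) (1 * (0 * (let z = 8 in 3))))
step 2: [let@1.1.1] ((\x.(((\y.x) false) * x)) (1 * (0 * 3)))
step 3: [delta@1.1] ((\x.(((\y.x) false) * x)) (1 * 0))
step 4: [delta@1] ((\x.(((\y.x) false) * x)) 0)
step 5: [beta@root] (((\y.0) false) * 0)
step 6: [beta@0] (0 * 0)
step 7: [delta@root] 0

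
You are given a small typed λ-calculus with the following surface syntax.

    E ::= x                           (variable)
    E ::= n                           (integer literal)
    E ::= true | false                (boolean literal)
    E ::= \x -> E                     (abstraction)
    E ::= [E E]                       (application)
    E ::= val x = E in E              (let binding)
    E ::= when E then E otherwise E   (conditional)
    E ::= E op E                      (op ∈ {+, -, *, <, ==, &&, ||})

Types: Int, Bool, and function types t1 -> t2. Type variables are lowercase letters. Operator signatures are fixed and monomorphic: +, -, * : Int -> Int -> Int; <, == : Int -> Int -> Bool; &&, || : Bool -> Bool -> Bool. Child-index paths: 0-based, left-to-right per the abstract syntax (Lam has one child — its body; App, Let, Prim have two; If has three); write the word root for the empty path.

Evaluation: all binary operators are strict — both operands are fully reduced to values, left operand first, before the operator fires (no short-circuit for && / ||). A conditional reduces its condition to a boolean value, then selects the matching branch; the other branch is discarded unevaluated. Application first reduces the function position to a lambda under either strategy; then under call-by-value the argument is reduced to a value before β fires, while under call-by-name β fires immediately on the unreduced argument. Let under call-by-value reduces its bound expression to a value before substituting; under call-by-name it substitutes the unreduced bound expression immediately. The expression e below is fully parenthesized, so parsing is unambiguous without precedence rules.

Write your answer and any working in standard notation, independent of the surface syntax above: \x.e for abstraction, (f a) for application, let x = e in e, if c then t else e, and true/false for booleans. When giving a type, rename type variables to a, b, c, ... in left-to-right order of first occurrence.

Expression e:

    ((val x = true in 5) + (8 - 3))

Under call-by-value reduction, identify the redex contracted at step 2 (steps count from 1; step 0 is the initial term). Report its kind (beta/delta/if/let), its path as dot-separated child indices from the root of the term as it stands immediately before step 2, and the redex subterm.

Answer: delta at 1 : (8 - 3)

Trace:
step 0: ((let x = true in 5) + (8 - 3))
step 1: [let@0] (5 + (8 - 3))
step 2: [delta@1] (5 + 5)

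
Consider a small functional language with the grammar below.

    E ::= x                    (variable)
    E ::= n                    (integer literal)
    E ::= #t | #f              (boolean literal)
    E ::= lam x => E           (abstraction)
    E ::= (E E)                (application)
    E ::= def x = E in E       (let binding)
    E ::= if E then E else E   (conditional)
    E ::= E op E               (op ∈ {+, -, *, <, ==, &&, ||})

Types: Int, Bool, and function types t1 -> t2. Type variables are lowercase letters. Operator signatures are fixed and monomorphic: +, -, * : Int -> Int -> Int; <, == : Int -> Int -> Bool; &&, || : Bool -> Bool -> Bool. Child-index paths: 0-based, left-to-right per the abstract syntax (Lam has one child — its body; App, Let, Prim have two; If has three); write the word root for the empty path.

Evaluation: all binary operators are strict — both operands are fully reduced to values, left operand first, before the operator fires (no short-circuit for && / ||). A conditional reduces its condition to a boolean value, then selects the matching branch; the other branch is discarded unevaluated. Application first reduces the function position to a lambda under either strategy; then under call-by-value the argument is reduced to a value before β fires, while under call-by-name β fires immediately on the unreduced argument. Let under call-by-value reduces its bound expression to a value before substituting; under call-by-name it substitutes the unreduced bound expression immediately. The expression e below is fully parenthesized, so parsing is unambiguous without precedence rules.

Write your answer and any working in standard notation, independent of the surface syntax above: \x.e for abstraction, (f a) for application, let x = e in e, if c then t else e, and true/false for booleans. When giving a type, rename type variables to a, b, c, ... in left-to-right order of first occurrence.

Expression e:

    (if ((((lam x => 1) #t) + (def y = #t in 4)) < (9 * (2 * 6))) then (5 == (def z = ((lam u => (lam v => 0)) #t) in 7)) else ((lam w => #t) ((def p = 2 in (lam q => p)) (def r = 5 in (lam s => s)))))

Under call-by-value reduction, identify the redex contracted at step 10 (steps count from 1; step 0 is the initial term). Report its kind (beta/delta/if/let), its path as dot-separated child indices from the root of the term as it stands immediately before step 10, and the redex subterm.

Trace:
step 0: (if ((((\x.1) true) + (let y = true in 4)) < (9 * (2 * 6))) then (5 == (let z = ((\u.(\v.0)) true) in 7)) else ((\w.true) ((let p = 2 in (\q.p)) (let r = 5 in (\s.s)))))
step 1: [beta@0.0.0] (if ((1 + (let y = true in 4)) < (9 * (2 * 6))) then (5 == (let z = ((\u.(\v.0)) true) in 7)) else ((\w.true) ((let p = 2 in (\q.p)) (let r = 5 in (\s.s)))))
step 2: [let@0.0.1] (if ((1 + 4) < (9 * (2 * 6))) then (5 == (let z = ((\u.(\v.0)) true) in 7)) else ((\w.true) ((let p = 2 in (\q.p)) (let r = 5 in (\s.s)))))
step 3: [delta@0.0] (if (5 < (9 * (2 * 6))) then (5 == (let z = ((\u.(\v.0)) true) in 7)) else ((\w.true) ((let p = 2 in (\q.p)) (let r = 5 in (\s.s)))))
step 4: [delta@0.1.1] (if (5 < (9 * 12)) then (5 == (let z = ((\u.(\v.0)) true) in 7)) else ((\w.true) ((let p = 2 in (\q.p)) (let r = 5 in (\s.s)))))
step 5: [delta@0.1] (if (5 < 108) then (5 == (let z = ((\u.(\v.0)) true) in 7)) else ((\w.true) ((let p = 2 in (\q.p)) (let r = 5 in (\s.s)))))
step 6: [delta@0] (if true then (5 == (let z = ((\u.(\v.0)) true) in 7)) else ((\w.true) ((let p = 2 in (\q.p)) (let r = 5 in (\s.s)))))
step 7: [if@root] (5 == (let z = ((\u.(\v.0)) true) in 7))
step 8: [beta@1.0] (5 == (let z = (\v.0) in 7))
step 9: [let@1] (5 == 7)
step 10: [delta@root] false

Answer: delta at root : (5 == 7)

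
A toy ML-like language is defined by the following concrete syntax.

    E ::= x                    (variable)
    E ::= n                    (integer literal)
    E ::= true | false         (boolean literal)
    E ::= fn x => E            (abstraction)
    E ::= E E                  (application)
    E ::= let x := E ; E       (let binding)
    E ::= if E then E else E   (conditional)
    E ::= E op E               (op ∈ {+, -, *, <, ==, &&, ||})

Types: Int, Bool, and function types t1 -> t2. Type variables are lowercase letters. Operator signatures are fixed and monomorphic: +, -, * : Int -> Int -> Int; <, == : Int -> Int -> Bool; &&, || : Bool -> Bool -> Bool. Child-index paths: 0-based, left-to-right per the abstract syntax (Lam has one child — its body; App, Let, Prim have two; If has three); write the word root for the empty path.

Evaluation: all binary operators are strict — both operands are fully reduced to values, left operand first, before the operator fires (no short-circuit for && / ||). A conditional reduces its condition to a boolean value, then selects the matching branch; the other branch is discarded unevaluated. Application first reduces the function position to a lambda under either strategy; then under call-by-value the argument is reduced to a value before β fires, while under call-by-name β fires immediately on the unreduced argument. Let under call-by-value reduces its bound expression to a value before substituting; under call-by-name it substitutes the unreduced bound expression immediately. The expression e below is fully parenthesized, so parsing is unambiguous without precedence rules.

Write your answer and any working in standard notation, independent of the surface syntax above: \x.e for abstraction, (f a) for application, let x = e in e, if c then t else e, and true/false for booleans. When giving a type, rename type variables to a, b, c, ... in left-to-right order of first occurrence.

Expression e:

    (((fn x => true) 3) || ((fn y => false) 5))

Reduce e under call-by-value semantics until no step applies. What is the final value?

Answer: true

Trace:
step 0: (((\x.true) 3) || ((\y.false) 5))
step 1: [beta@0] (true || ((\y.false) 5))
step 2: [beta@1] (true || false)
step 3: [delta@root] true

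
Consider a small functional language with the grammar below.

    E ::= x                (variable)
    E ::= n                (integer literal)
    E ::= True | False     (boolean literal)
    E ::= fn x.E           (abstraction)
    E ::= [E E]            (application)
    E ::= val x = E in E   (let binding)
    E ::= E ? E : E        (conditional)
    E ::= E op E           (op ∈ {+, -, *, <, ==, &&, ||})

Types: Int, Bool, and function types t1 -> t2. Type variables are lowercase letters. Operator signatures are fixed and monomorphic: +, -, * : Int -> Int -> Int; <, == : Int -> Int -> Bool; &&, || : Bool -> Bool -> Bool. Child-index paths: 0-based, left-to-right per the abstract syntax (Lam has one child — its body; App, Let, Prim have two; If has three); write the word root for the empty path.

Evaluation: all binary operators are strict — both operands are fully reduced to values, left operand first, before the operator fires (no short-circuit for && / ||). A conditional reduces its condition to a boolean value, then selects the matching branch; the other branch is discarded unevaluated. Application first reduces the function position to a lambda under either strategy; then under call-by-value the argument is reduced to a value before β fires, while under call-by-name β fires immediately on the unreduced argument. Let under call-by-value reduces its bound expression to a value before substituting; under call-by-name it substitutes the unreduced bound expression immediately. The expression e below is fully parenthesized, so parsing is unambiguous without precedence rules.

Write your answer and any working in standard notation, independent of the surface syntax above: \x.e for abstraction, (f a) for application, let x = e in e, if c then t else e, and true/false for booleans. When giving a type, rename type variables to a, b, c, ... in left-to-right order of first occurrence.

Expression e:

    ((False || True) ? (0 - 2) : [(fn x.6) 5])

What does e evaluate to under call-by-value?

Trace:
step 0: (if (false || true) then (0 - 2) else ((\x.6) 5))
step 1: [delta@0] (if true then (0 - 2) else ((\x.6) 5))
step 2: [if@root] (0 - 2)
step 3: [delta@root] -2

Answer: -2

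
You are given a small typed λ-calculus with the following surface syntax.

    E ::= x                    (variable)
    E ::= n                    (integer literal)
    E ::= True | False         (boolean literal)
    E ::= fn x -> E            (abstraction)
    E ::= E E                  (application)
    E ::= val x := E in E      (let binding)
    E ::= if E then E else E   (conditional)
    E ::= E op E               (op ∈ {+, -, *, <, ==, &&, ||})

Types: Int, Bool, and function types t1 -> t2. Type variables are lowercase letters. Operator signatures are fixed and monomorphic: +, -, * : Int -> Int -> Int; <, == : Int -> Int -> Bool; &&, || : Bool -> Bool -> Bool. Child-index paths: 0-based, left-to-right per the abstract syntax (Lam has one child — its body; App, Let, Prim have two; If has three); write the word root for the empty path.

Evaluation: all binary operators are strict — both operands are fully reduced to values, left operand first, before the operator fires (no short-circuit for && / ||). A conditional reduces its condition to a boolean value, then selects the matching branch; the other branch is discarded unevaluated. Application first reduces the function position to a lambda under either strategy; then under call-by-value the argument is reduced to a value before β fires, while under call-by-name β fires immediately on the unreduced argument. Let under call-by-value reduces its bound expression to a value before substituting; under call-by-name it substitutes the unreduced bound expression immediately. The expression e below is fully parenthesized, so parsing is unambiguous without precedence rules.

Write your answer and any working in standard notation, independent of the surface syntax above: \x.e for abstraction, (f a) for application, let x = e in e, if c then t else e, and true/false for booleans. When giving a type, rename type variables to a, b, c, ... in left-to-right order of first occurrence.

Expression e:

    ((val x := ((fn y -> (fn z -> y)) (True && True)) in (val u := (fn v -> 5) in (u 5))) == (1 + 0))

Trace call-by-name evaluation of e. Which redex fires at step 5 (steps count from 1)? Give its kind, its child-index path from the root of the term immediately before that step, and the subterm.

Answer: delta at root : (5 == 1)

Working:
step 0: ((let x = ((\y.(\z.y)) (true && true)) in (let u = (\v.5) in (u 5))) == (1 + 0))
step 1: [let@0] ((let u = (\v.5) in (u 5)) == (1 + 0))
step 2: [let@0] (((\v.5) 5) == (1 + 0))
step 3: [beta@0] (5 == (1 + 0))
step 4: [delta@1] (5 == 1)
step 5: [delta@root] false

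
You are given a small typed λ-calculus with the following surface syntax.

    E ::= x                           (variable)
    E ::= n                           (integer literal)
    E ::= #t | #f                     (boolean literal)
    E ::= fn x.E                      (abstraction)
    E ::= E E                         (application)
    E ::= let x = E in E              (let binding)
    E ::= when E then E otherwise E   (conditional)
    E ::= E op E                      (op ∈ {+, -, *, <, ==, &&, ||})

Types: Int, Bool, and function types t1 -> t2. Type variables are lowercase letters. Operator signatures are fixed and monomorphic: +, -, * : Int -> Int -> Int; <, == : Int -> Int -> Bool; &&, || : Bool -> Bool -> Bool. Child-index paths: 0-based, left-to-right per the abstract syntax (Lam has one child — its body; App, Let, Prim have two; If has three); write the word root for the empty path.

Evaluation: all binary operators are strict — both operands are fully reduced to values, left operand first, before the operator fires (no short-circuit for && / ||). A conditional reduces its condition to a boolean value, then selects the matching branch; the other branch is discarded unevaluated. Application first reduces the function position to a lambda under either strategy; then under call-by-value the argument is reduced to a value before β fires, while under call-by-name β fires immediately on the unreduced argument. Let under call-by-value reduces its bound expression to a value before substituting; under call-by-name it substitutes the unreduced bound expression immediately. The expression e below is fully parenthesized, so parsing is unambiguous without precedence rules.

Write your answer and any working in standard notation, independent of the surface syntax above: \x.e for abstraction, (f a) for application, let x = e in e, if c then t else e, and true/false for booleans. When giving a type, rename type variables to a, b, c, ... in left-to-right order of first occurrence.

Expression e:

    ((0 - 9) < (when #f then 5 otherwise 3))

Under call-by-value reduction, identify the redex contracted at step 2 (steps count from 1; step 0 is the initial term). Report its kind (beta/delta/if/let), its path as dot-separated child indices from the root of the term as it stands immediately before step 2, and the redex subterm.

Working:
step 0: ((0 - 9) < (if false then 5 else 3))
step 1: [delta@0] (-9 < (if false then 5 else 3))
step 2: [if@1] (-9 < 3)

Answer: if at 1 : (if false then 5 else 3)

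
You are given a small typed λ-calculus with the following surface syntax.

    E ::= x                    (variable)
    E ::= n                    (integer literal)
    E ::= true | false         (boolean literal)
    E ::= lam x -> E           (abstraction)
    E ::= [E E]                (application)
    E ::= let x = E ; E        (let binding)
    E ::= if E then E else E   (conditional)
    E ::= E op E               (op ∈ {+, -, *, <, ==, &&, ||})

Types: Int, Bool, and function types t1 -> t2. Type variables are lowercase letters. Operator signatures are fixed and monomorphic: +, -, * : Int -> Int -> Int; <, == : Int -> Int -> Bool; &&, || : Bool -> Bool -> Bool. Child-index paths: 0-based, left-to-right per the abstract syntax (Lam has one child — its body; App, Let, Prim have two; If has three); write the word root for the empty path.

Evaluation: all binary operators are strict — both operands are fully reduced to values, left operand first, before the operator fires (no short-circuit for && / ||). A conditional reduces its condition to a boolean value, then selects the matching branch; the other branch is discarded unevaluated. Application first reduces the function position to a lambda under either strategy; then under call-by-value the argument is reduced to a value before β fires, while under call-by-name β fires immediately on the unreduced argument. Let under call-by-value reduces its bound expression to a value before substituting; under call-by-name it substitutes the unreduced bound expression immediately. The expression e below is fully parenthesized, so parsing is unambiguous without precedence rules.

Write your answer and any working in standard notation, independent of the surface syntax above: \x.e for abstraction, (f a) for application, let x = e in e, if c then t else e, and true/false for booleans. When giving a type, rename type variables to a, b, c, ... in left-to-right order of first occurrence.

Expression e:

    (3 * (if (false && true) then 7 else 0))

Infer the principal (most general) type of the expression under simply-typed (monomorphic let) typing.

Derivation:
  unify Int ~ Int
  unify Bool ~ Bool
  unify Bool ~ Bool
  unify Bool ~ Bool
  unify Int ~ Int
  unify Int ~ Int

Answer: Int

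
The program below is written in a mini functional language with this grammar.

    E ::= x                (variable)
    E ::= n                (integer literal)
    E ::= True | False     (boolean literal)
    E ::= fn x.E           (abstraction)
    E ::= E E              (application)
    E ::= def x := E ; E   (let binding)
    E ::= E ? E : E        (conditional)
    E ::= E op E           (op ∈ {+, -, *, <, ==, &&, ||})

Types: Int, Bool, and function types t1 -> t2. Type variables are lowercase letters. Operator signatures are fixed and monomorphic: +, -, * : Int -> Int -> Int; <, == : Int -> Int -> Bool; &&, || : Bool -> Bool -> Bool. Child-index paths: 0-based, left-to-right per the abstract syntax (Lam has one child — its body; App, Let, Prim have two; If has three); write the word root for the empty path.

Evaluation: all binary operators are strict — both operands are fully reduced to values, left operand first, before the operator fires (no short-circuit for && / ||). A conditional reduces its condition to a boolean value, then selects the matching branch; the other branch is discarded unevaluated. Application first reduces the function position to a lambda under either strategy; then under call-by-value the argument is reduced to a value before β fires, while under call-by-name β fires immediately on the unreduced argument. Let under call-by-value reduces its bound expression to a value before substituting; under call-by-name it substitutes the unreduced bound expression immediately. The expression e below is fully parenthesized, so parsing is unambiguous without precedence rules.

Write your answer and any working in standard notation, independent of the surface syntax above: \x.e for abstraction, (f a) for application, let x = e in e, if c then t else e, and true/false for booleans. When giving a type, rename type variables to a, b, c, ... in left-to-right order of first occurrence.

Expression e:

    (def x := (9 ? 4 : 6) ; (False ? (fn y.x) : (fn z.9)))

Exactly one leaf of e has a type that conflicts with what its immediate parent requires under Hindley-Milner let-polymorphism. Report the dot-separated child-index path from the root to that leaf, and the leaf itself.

Derivation:
  unify Int ~ Bool
  FAIL: mismatch Int ~ Bool

Answer: 0.0 : 9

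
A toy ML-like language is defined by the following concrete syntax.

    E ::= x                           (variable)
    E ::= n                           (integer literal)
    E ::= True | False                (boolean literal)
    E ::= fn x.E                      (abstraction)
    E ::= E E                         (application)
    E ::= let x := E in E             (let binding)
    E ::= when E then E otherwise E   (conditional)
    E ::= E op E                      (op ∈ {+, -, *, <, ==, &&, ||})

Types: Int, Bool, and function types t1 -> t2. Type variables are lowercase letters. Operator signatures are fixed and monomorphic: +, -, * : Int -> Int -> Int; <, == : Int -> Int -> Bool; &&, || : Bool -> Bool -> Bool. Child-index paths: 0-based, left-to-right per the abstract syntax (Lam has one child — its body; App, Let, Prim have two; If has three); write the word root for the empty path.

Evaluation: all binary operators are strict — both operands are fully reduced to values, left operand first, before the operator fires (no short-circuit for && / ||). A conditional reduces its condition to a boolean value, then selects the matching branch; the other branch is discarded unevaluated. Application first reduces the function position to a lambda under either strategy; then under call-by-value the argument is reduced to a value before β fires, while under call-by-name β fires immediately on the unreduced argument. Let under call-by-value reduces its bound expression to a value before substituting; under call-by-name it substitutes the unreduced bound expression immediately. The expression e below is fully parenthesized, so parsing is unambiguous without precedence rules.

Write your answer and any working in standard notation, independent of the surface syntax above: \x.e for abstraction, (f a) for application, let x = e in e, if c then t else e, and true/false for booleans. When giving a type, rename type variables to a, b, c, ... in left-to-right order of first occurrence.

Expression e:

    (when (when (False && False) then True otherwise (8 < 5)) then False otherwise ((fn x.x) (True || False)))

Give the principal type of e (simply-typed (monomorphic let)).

Answer: Bool

Working:
  unify Bool ~ Bool
  unify Bool ~ Bool
  unify Bool ~ Bool
  unify Int ~ Int
  unify Int ~ Int
  unify Bool ~ Bool
  unify Bool ~ Bool
x : a
\x._ : a -> a
  unify Bool ~ Bool
  unify Bool ~ Bool
  unify a -> a ~ Bool -> b
  unify a ~ Bool
  unify Bool ~ b
_ _ : Bool
  unify Bool ~ Bool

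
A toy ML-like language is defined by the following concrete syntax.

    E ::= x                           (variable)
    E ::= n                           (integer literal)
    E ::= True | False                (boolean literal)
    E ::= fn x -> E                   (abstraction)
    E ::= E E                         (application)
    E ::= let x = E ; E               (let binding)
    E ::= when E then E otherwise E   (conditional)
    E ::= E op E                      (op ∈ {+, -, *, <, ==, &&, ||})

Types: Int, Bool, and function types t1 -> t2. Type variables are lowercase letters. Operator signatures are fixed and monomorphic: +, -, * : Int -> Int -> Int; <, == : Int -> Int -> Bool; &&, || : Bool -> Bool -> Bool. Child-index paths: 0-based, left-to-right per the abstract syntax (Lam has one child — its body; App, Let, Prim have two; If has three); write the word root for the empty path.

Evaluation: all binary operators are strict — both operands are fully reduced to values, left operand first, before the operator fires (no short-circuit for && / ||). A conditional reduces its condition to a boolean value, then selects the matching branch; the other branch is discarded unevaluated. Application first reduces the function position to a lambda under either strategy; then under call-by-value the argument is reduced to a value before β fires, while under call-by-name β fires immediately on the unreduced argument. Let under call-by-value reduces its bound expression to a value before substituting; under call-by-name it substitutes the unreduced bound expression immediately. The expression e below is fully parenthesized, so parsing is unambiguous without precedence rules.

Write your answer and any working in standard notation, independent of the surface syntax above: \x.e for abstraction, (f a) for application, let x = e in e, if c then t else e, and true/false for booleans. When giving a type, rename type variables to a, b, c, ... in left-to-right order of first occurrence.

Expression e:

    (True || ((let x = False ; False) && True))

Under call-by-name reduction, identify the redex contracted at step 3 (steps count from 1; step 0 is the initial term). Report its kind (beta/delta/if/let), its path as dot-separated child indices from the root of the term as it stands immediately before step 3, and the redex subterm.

Working:
step 0: (true || ((let x = false in false) && true))
step 1: [let@1.0] (true || (false && true))
step 2: [delta@1] (true || false)
step 3: [delta@root] true

Answer: delta at root : (true || false)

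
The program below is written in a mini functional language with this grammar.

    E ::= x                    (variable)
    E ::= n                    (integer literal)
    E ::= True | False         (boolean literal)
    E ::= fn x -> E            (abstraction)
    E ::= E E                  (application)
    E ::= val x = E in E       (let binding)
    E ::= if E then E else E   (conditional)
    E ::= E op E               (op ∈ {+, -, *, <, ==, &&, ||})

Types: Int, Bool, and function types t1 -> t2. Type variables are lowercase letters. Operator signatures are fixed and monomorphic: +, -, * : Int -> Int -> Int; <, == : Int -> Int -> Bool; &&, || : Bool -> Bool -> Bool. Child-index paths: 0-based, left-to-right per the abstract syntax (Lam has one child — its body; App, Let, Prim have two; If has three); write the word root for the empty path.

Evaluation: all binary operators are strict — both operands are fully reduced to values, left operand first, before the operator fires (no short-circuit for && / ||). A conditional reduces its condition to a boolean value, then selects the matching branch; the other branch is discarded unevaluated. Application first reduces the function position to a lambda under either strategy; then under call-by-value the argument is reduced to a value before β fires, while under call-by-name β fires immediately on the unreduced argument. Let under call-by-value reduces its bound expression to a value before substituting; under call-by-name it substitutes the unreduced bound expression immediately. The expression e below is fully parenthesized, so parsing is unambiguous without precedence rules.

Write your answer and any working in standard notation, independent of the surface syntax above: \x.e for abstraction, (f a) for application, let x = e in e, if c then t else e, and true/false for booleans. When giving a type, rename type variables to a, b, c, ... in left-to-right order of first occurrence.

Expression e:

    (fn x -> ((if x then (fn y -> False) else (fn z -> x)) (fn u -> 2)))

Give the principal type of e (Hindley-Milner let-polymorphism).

Answer: Bool -> Bool

Trace:
x : a
  unify a ~ Bool
\y._ : b -> Bool
x : Bool
\z._ : c -> Bool
  unify b -> Bool ~ c -> Bool
  unify b ~ c
  unify Bool ~ Bool
\u._ : d -> Int
  unify c -> Bool ~ (d -> Int) -> e
  unify c ~ d -> Int
  unify Bool ~ e
_ _ : Bool
\x._ : Bool -> Bool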